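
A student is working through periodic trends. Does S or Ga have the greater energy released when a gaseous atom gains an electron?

S

S is in period 3, group 16; Ga is in period 4, group 13.
Adding an electron releases more energy for atoms nearer the top right (short of the noble gases).
Here both period and group differ, so the two effects have to be weighed against each other.
S > Ga: relative to Ga, both the across-period and down-group shifts push S's electron affinity up.
Approximate values (kJ/mol): S 200, Ga 29.
So S has the greater energy released when a gaseous atom gains an electron (S > Ga).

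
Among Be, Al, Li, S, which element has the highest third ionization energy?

The third ionization energy removes an electron from the +2 ion. For each element: Be²⁺ is the bare [He] core; Al²⁺ still has 1 valence electron; Li²⁺ is already 1 electron into the core; S²⁺ still has 4 valence electrons.
Breaking into a closed-shell core is much more expensive than removing a leftover valence electron — Li and Be have the largest IE_3 here.
Valence configurations: Al²⁺ [Ne]3s¹, S²⁺ [Ne]3s²3p².
The numbers (kJ/mol): Be 14849, Al 2745, Li 11815, S 3357.
Putting it together, IE_3: Al < S < Li < Be.

Be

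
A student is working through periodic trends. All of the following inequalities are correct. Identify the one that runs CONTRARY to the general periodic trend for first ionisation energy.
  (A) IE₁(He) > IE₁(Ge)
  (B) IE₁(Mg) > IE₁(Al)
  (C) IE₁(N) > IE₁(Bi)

(B)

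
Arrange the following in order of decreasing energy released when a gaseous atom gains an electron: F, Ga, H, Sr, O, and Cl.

H is in period 1, group 1; O is in period 2, group 16; F is in period 2, group 17; Cl is in period 3, group 17; Ga is in period 4, group 13; Sr is in period 5, group 2.
EA tends to increase across a period and decrease down a group, though the pattern is less regular than for IE or radius.
These span different periods and groups, so the two trends combine.
Ga > Sr: relative to Sr, both the across-period and down-group shifts push Ga's electron affinity up.
H > Ga: period and group pull opposite ways; the down-group shift dominates (73 vs 29 kJ/mol).
O > H: the two effects oppose for this pair; the across-period effect wins (141 vs 73 kJ/mol).
F > O: F lies to the right of O in period 2, so the across-period effect alone puts F higher.
Cl > F: this pair runs against the simple trend — see the exception note.
Note the exception: Cl has a higher electron affinity than F, contrary to the simple trend — F's small 2p subshell makes the incoming electron feel strong e⁻–e⁻ repulsion, so Cl actually releases more energy on gaining an electron.
For reference (kJ/mol): H 73, O 141, F 328, Cl 349, Ga 29, Sr 5.
So from highest to lowest: Cl > F > O > H > Ga > Sr.

Cl > F > O > H > Ga > Sr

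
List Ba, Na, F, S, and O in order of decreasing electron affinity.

F, S, O, Na, Ba

O is in period 2, group 16; F is in period 2, group 17; Na is in period 3, group 1; S is in period 3, group 16; Ba is in period 6, group 2.
Electron affinity generally becomes more exothermic across a period toward the halogens and less exothermic down a group.
These span different periods and groups, so the two trends combine.
Na > Ba: the two effects oppose for this pair; the down-group effect wins (53 vs 14 kJ/mol).
O > Na: relative to Na, both the across-period and down-group shifts push O's electron affinity up.
S > O: this pair runs against the simple trend — see the exception note.
F > S: relative to S, both the across-period and down-group shifts push F's electron affinity up.
Note the exception: S has a higher electron affinity than O, contrary to the simple trend — the compact 2p subshell of O repels the added electron more than S's larger 3p does.
For reference (kJ/mol): O 141, F 328, Na 53, S 200, Ba 14.
So from highest to lowest: F > S > O > Na > Ba.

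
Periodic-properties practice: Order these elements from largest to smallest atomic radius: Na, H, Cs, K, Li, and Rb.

H is in period 1, group 1; Li is in period 2, group 1; Na is in period 3, group 1; K is in period 4, group 1; Rb is in period 5, group 1; Cs is in period 6, group 1.
Radius decreases left→right (rising Z_eff, same n) and increases top→bottom (higher n).
All are in group 1, so atomic radius increases down the group.
So from largest to smallest: Cs > Rb > K > Na > Li > H.

Cs > Rb > K > Na > Li > H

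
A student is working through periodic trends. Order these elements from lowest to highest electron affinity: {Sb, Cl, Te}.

Sb, Te, Cl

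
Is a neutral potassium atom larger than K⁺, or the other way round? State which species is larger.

K

Forming K⁺ removes 1 electron from K. Fewer electrons for the same nuclear charge means less shielding and a higher Z_eff on the remaining electrons, and for main-group metals the entire outer shell is lost.
A cation is smaller than its parent atom: K⁺ < K.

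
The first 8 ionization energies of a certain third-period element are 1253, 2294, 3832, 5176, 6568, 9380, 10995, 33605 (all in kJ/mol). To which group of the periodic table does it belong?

Look for the largest jump between consecutive ionization energies: IE8/IE7 ≈ 3.1, far larger than any earlier ratio.
That jump marks the point where a core electron is being removed. So the atom has 7 valence electrons.
A main-group element with 7 valence electrons is in group 17.

Group 17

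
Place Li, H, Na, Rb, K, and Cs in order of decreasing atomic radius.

Across a period the added protons contract the valence shell; down a group each new principal shell makes the atom larger.
All are in group 1, so atomic radius increases down the group.
So from largest to smallest: Cs > Rb > K > Na > Li > H.

Cs > Rb > K > Na > Li > H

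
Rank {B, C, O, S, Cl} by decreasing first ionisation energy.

O, Cl, C, S, B

B is in period 2, group 13; C is in period 2, group 14; O is in period 2, group 16; S is in period 3, group 16; Cl is in period 3, group 17.
Across a period the outer electron is held more tightly (higher IE₁); down a group it sits in a higher shell, more shielded, and comes off more easily.
Neither a single period nor a single group — weigh both effects.
S > B: the two effects oppose for this pair; the across-period effect wins (1000 vs 801 kJ/mol).
C > S: period and group pull opposite ways; the down-group shift dominates (1086 vs 1000 kJ/mol).
Cl > C: the two effects oppose for this pair; the across-period effect wins (1251 vs 1086 kJ/mol).
O > Cl: period and group pull opposite ways; the down-group shift dominates (1314 vs 1251 kJ/mol).
Approximate values (kJ/mol): B 801, C 1086, O 1314, S 1000, Cl 1251.
So from highest to lowest: O > Cl > C > S > B.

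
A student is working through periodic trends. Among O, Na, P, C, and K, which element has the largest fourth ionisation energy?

Na

Consider each +3 ion: O³⁺ still has 3 valence electrons; Na³⁺ is already 2 electrons into the core; P³⁺ still has 2 valence electrons; C³⁺ still has 1 valence electron; K³⁺ is already 2 electrons into the core.
Usually core removal costs more than valence removal, but here the competition is close: a tightly held n=2 valence electron can cost more to remove than an n=3 core electron, so the actual values have to decide it.
Valence configurations: O³⁺ [He]2s²2p¹, P³⁺ [Ne]3s², C³⁺ [He]2s¹.
The numbers (kJ/mol): O 7469, Na 9543, P 4964, C 6223, K 5877.
Overall IE_4 order: P < K < C < O < Na.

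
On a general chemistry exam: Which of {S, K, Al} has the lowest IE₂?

Al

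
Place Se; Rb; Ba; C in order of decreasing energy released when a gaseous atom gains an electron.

Atoms with high Z_eff and room in the valence shell (especially the halogens) have the most exothermic electron affinities.
Here both period and group differ, so the two effects have to be weighed against each other.
Rb > Ba: period and group pull opposite ways; the down-group shift dominates (47 vs 14 kJ/mol).
C > Rb: both effects reinforce here, so C is clearly the higher of the two.
Se > C: period and group pull opposite ways; the across-period shift dominates (195 vs 122 kJ/mol).
Approximate values (kJ/mol): C 122, Se 195, Rb 47, Ba 14.
So from highest to lowest: Se > C > Rb > Ba.

Se > C > Rb > Ba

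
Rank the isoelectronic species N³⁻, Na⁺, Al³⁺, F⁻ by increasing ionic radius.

Al³⁺ < Na⁺ < F⁻ < N³⁻

All of these have 10 electrons, so size is governed by nuclear charge alone: the more protons, the stronger the pull on the same electron cloud, and the smaller the ion.
Nuclear charges: Al³⁺ (Z=13), Na⁺ (Z=11), F⁻ (Z=9), N³⁻ (Z=7).
Smallest to largest: Al³⁺ < Na⁺ < F⁻ < N³⁻.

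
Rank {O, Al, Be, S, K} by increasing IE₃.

After 2 electrons have been removed, what remains? O²⁺ still has 4 valence electrons; Al²⁺ still has 1 valence electron; Be²⁺ is the bare [He] core; S²⁺ still has 4 valence electrons; K²⁺ is already 1 electron into the core.
Usually core removal costs more than valence removal, but here the competition is close: a tightly held n=2 valence electron can cost more to remove than an n=3 core electron, so the actual values have to decide it.
Valence configurations: O²⁺ [He]2s²2p², Al²⁺ [Ne]3s¹, S²⁺ [Ne]3s²3p².
Tabulated IE_3 (kJ/mol): O 5300, Al 2745, Be 14849, S 3357, K 4420.
Putting it together, IE_3: Al < S < K < O < Be.

Al, S, K, O, Be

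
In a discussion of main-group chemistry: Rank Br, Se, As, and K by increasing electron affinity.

EA tends to increase across a period and decrease down a group, though the pattern is less regular than for IE or radius.
All lie in period 4, so electron affinity increases left to right.
So from lowest to highest: K < As < Se < Br.

K < As < Se < Br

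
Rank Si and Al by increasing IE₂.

Consider each +1 ion: Si⁺ still has 3 valence electrons; Al⁺ still has 2 valence electrons.
All are still removing valence electrons, so compare the +1 ions as you would atoms: IE_2 generally rises across a period (higher Z_eff) and falls down a group (larger shell), subject to the usual subshell exceptions.
Valence configurations: Si⁺ [Ne]3s²3p¹, Al⁺ [Ne]3s².
Si⁺ loses a lone 3p electron whereas Al⁺ must break into a filled 3s² pair, so IE_2(Al) > IE_2(Si) even though Si has the higher nuclear charge.
Tabulated IE_2 (kJ/mol): Si 1577, Al 1817.
Hence IE_2: Si < Al.

Si, Al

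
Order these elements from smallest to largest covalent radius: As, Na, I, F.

F is in period 2, group 17; Na is in period 3, group 1; As is in period 4, group 15; I is in period 5, group 17.
Across a period the added protons contract the valence shell; down a group each new principal shell makes the atom larger.
Neither a single period nor a single group — weigh both effects.
As > F: both effects reinforce here, so As is clearly the larger of the two.
I > As: period and group pull opposite ways; the down-group shift dominates (133 vs 121 pm).
Na > I: period and group pull opposite ways; the across-period shift dominates (155 vs 133 pm).
Tabulated atomic radius (pm): F 64, Na 155, As 121, I 133.
So from smallest to largest: F < As < I < Na.

F < As < I < Na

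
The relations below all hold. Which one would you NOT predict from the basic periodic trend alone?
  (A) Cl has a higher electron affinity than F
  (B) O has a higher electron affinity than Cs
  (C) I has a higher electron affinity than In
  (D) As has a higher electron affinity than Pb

(A)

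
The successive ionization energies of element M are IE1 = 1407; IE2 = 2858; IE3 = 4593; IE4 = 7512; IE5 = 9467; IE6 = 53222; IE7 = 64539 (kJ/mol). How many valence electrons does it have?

Look for the largest jump between consecutive ionization energies: IE6/IE5 ≈ 5.6, far larger than any earlier ratio.
That jump marks the point where a core electron is being removed. So the atom has 5 valence electrons.

5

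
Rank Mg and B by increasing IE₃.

B, Mg

Consider each +2 ion: Mg²⁺ is the bare [Ne] core; B²⁺ still has 1 valence electron.
Core electrons are held far more tightly than valence electrons, so Mg tops the IE_3 order.
Approximate IE_3 values (kJ/mol): Mg 7733, B 3660.
So the third ionization energies run B < Mg.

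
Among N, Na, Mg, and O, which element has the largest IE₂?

Na

Consider each +1 ion: N⁺ still has 4 valence electrons; Na⁺ is the bare [Ne] core; Mg⁺ still has 1 valence electron; O⁺ still has 5 valence electrons.
Pulling an electron out of a noble-gas core costs far more than removing a remaining valence electron, so Na sits at the high end of IE_2.
Valence configurations: N⁺ [He]2s²2p², Mg⁺ [Ne]3s¹, O⁺ [He]2s²2p³.
Approximate IE_2 values (kJ/mol): N 2856, Na 4562, Mg 1451, O 3388.
Hence IE_2: Mg < N < O < Na.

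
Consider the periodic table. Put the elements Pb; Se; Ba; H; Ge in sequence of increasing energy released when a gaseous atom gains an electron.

Atoms with high Z_eff and room in the valence shell (especially the halogens) have the most exothermic electron affinities.
Here both period and group differ, so the two effects have to be weighed against each other.
Pb > Ba: both are in period 6; the period trend gives Pb the larger value.
H > Pb: period and group pull opposite ways; the down-group shift dominates (73 vs 35 kJ/mol).
Ge > H: period and group pull opposite ways; the across-period shift dominates (119 vs 73 kJ/mol).
Se > Ge: both are in period 4; the period trend gives Se the larger value.
Tabulated electron affinity (kJ/mol): H 73, Ge 119, Se 195, Ba 14, Pb 35.
So from lowest to highest: Ba < Pb < H < Ge < Se.

Ba < Pb < H < Ge < Se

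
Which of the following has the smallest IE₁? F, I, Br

I

F is in period 2, group 17; Br is in period 4, group 17; I is in period 5, group 17.
IE₁ increases left→right with effective nuclear charge and decreases top→bottom as the valence shell moves farther out.
All are in group 17, so first ionization energy increases up the group.
The smallest IE₁ among these belongs to I.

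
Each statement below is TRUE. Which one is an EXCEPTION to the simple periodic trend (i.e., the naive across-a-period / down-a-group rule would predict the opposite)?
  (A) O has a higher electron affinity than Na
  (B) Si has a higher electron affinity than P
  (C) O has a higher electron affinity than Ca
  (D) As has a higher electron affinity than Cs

(B)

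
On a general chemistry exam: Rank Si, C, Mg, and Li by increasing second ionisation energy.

Consider each +1 ion: Si⁺ still has 3 valence electrons; C⁺ still has 3 valence electrons; Mg⁺ still has 1 valence electron; Li⁺ is the bare [He] core.
Core electrons are held far more tightly than valence electrons, so Li tops the IE_2 order.
Valence configurations: Si⁺ [Ne]3s²3p¹, C⁺ [He]2s²2p¹, Mg⁺ [Ne]3s¹.
The numbers (kJ/mol): Si 1577, C 2353, Mg 1451, Li 7298.
Hence IE_2: Mg < Si < C < Li.

Mg < Si < C < Li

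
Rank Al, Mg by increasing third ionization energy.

Al, Mg

IE_3 is the cost of taking one more electron from the +2 cation: Al²⁺ still has 1 valence electron; Mg²⁺ is the bare [Ne] core.
Core electrons are held far more tightly than valence electrons, so Mg tops the IE_3 order.
Approximate IE_3 values (kJ/mol): Al 2745, Mg 7733.
So the third ionization energies run Al < Mg.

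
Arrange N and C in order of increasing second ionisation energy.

IE_2 is the cost of taking one more electron from the +1 cation: N⁺ still has 4 valence electrons; C⁺ still has 3 valence electrons.
All are still removing valence electrons, so compare the +1 ions as you would atoms: IE_2 generally rises across a period (higher Z_eff) and falls down a group (larger shell), subject to the usual subshell exceptions.
Valence configurations: N⁺ [He]2s²2p², C⁺ [He]2s²2p¹.
Tabulated IE_2 (kJ/mol): N 2856, C 2353.
Overall IE_2 order: C < N.

C < N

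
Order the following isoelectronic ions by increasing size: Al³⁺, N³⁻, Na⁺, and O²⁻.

Al³⁺, Na⁺, O²⁻, N³⁻

All of these have 10 electrons, so size is governed by nuclear charge alone: the more protons, the stronger the pull on the same electron cloud, and the smaller the ion.
Nuclear charges: Al³⁺ (Z=13), Na⁺ (Z=11), O²⁻ (Z=8), N³⁻ (Z=7).
Smallest to largest: Al³⁺ < Na⁺ < O²⁻ < N³⁻.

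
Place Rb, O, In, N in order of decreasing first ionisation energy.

Across a period the outer electron is held more tightly (higher IE₁); down a group it sits in a higher shell, more shielded, and comes off more easily.
These span different periods and groups, so the two trends combine.
In > Rb: both are in period 5; the period trend gives In the larger value.
O > In: relative to In, both the across-period and down-group shifts push O's first ionization energy up.
N > O: this pair runs against the simple trend — see the exception note.
Note the exception: N has a higher first ionization energy than O, contrary to the simple trend — pairing an electron in O's 2p⁴ costs repulsion energy, so O ionizes more easily than half-filled N (2p³).
Approximate values (kJ/mol): N 1402, O 1314, Rb 403, In 558.
So from highest to lowest: N > O > In > Rb.

N > O > In > Rb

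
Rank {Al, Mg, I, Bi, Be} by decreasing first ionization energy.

I > Be > Mg > Bi > Al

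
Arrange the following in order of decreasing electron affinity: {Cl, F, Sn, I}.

Cl > F > I > Sn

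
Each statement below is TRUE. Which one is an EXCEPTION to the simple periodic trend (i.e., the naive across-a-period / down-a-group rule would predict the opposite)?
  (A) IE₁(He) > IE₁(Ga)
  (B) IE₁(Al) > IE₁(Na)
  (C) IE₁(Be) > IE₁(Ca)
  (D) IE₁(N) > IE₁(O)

The general trend: first ionisation energy increases across a period and decreases down a group.
(A) He (period 1, group 18) vs Ga (period 4, group 13): the stated order agrees with the simple trend.
(B) Al (period 3, group 13) vs Na (period 3, group 1): the stated order agrees with the simple trend.
(C) Be (period 2, group 2) vs Ca (period 4, group 2): the stated order agrees with the simple trend.
(D) N (period 2, group 15) vs O (period 2, group 16): the stated order contradicts the simple trend.
The exception is (D): pairing an electron in O's 2p⁴ costs repulsion energy, so O ionizes more easily than half-filled N (2p³).

(D)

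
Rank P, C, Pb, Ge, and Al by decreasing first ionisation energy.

C is in period 2, group 14; Al is in period 3, group 13; P is in period 3, group 15; Ge is in period 4, group 14; Pb is in period 6, group 14.
Removing the outermost electron gets harder across a period and easier down a group.
Neither a single period nor a single group — weigh both effects.
Pb > Al: the two effects oppose for this pair; the across-period effect wins (716 vs 578 kJ/mol).
Ge > Pb: Ge sits above Pb in group 14, so the down-group effect alone puts Ge higher.
P > Ge: both effects reinforce here, so P is clearly the higher of the two.
C > P: period and group pull opposite ways; the down-group shift dominates (1086 vs 1012 kJ/mol).
For reference (kJ/mol): C 1086, Al 578, P 1012, Ge 762, Pb 716.
So from highest to lowest: C > P > Ge > Pb > Al.

C > P > Ge > Pb > Al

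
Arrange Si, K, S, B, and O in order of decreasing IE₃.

O > K > B > S > Si

The third ionization energy removes an electron from the +2 ion. For each element: Si²⁺ still has 2 valence electrons; K²⁺ is already 1 electron into the core; S²⁺ still has 4 valence electrons; B²⁺ still has 1 valence electron; O²⁺ still has 4 valence electrons.
Usually core removal costs more than valence removal, but here the competition is close: a tightly held n=2 valence electron can cost more to remove than an n=3 core electron, so the actual values have to decide it.
Valence configurations: Si²⁺ [Ne]3s², S²⁺ [Ne]3s²3p², B²⁺ [He]2s¹, O²⁺ [He]2s²2p².
The numbers (kJ/mol): Si 3232, K 4420, S 3357, B 3660, O 5300.
Putting it together, IE_3: Si < S < B < K < O.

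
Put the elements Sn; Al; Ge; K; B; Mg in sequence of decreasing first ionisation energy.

B is in period 2, group 13; Mg is in period 3, group 2; Al is in period 3, group 13; K is in period 4, group 1; Ge is in period 4, group 14; Sn is in period 5, group 14.
IE₁ increases left→right with effective nuclear charge and decreases top→bottom as the valence shell moves farther out.
Neither a single period nor a single group — weigh both effects.
Al > K: both effects reinforce here, so Al is clearly the higher of the two.
Sn > Al: the two effects oppose for this pair; the across-period effect wins (709 vs 578 kJ/mol).
Mg > Sn: the two effects oppose for this pair; the down-group effect wins (738 vs 709 kJ/mol).
Ge > Mg: the two effects oppose for this pair; the across-period effect wins (762 vs 738 kJ/mol).
B > Ge: period and group pull opposite ways; the down-group shift dominates (801 vs 762 kJ/mol).
Note the exception: Mg has a higher first ionization energy than Al, contrary to the simple trend — Al's single 3p electron is easier to remove than one from Mg's filled 3s².
Tabulated first ionization energy (kJ/mol): B 801, Mg 738, Al 578, K 419, Ge 762, Sn 709.
So from highest to lowest: B > Ge > Mg > Sn > Al > K.

B > Ge > Mg > Sn > Al > K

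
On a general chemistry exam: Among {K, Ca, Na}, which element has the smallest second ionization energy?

Ca

Consider each +1 ion: K⁺ is the bare [Ar] core; Ca⁺ still has 1 valence electron; Na⁺ is the bare [Ne] core.
Core electrons are held far more tightly than valence electrons, so K and Na top the IE_2 order.
The numbers (kJ/mol): K 3052, Ca 1145, Na 4562.
Putting it together, IE_2: Ca < K < Na.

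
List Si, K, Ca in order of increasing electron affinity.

Ca < K < Si

Si is in period 3, group 14; K is in period 4, group 1; Ca is in period 4, group 2.
Atoms with high Z_eff and room in the valence shell (especially the halogens) have the most exothermic electron affinities.
These span different periods and groups, so the two trends combine.
K > Ca: this pair runs against the simple trend — see the exception note.
Si > K: relative to K, both the across-period and down-group shifts push Si's electron affinity up.
Note the exception: K has a higher electron affinity than Ca, contrary to the simple trend — adding an electron to Ca (ns²) has to open a new, higher-energy np subshell, which is unfavourable.
Tabulated electron affinity (kJ/mol): Si 134, K 48, Ca 2.
So from lowest to highest: Ca < K < Si.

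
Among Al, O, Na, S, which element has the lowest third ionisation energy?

Al

After 2 electrons have been removed, what remains? Al²⁺ still has 1 valence electron; O²⁺ still has 4 valence electrons; Na²⁺ is already 1 electron into the core; S²⁺ still has 4 valence electrons.
Pulling an electron out of a noble-gas core costs far more than removing a remaining valence electron, so Na sits at the high end of IE_3.
Valence configurations: Al²⁺ [Ne]3s¹, O²⁺ [He]2s²2p², S²⁺ [Ne]3s²3p².
The numbers (kJ/mol): Al 2745, O 5300, Na 6910, S 3357.
So the third ionization energies run Al < S < O < Na.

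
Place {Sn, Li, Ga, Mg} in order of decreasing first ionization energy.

Mg > Sn > Ga > Li

Li is in period 2, group 1; Mg is in period 3, group 2; Ga is in period 4, group 13; Sn is in period 5, group 14.
First ionization energy rises across a period (greater Z_eff holds electrons more tightly) and falls down a group (valence electrons are farther from the nucleus).
These sit on a diagonal, where the across-period and down-group effects partly cancel.
Ga > Li: the two effects oppose for this pair; the across-period effect wins (579 vs 520 kJ/mol).
Sn > Ga: period and group pull opposite ways; the across-period shift dominates (709 vs 579 kJ/mol).
Mg > Sn: period and group pull opposite ways; the down-group shift dominates (738 vs 709 kJ/mol).
For reference (kJ/mol): Li 520, Mg 738, Ga 579, Sn 709.
So from highest to lowest: Mg > Sn > Ga > Li.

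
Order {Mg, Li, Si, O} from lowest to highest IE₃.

The third ionization energy removes an electron from the +2 ion. For each element: Mg²⁺ is the bare [Ne] core; Li²⁺ is already 1 electron into the core; Si²⁺ still has 2 valence electrons; O²⁺ still has 4 valence electrons.
Core electrons are held far more tightly than valence electrons, so Mg and Li top the IE_3 order.
Valence configurations: Si²⁺ [Ne]3s², O²⁺ [He]2s²2p².
Tabulated IE_3 (kJ/mol): Mg 7733, Li 11815, Si 3232, O 5300.
Hence IE_3: Si < O < Mg < Li.

Si, O, Mg, Li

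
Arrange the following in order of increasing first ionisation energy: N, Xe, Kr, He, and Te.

He is in period 1, group 18; N is in period 2, group 15; Kr is in period 4, group 18; Te is in period 5, group 16; Xe is in period 5, group 18.
Across a period the outer electron is held more tightly (higher IE₁); down a group it sits in a higher shell, more shielded, and comes off more easily.
Here both period and group differ, so the two effects have to be weighed against each other.
Xe > Te: Xe lies to the right of Te in period 5, so the across-period effect alone puts Xe higher.
Kr > Xe: they share group 18; the group trend gives Kr the larger value.
N > Kr: the two effects oppose for this pair; the down-group effect wins (1402 vs 1351 kJ/mol).
He > N: both effects reinforce here, so He is clearly the higher of the two.
For reference (kJ/mol): He 2372, N 1402, Kr 1351, Te 869, Xe 1170.
So from lowest to highest: Te < Xe < Kr < N < He.

Te < Xe < Kr < N < He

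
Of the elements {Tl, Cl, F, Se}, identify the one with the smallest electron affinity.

Tl

EA tends to increase across a period and decrease down a group, though the pattern is less regular than for IE or radius.
Neither a single period nor a single group — weigh both effects.
Se > Tl: both effects reinforce here, so Se is clearly the higher of the two.
F > Se: both effects reinforce here, so F is clearly the higher of the two.
Cl > F: this pair runs against the simple trend — see the exception note.
Note the exception: Cl has a higher electron affinity than F, contrary to the simple trend — F's small 2p subshell makes the incoming electron feel strong e⁻–e⁻ repulsion, so Cl actually releases more energy on gaining an electron.
Approximate values (kJ/mol): F 328, Cl 349, Se 195, Tl 19.
The smallest electron affinity among these belongs to Tl.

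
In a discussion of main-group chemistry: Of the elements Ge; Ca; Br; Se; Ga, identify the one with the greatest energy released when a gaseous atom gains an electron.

Br

Adding an electron releases more energy for atoms nearer the top right (short of the noble gases).
All lie in period 4, so electron affinity increases left to right.
The greatest energy released when a gaseous atom gains an electron among these belongs to Br.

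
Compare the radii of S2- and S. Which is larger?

S2-

Forming S2- adds 2 electrons to S. More electron–electron repulsion in the same shell, with unchanged nuclear charge, lets the cloud expand.
An anion is larger than its parent atom: S2- > S.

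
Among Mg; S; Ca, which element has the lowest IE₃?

S

Consider each +2 ion: Mg²⁺ is the bare [Ne] core; S²⁺ still has 4 valence electrons; Ca²⁺ is the bare [Ar] core.
Core electrons are held far more tightly than valence electrons, so Ca and Mg top the IE_3 order.
Tabulated IE_3 (kJ/mol): Mg 7733, S 3357, Ca 4912.
Overall IE_3 order: S < Ca < Mg.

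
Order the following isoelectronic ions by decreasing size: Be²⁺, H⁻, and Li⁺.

H⁻ > Li⁺ > Be²⁺

All of these have 2 electrons, so size is governed by nuclear charge alone: the more protons, the stronger the pull on the same electron cloud, and the smaller the ion.
Nuclear charges: Be²⁺ (Z=4), Li⁺ (Z=3), H⁻ (Z=1).
Largest to smallest: H⁻ > Li⁺ > Be²⁺.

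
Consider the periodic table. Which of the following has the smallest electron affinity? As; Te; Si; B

B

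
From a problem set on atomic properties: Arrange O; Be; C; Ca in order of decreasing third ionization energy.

The third ionization energy removes an electron from the +2 ion. For each element: O²⁺ still has 4 valence electrons; Be²⁺ is the bare [He] core; C²⁺ still has 2 valence electrons; Ca²⁺ is the bare [Ar] core.
Usually core removal costs more than valence removal, but here the competition is close: a tightly held n=2 valence electron can cost more to remove than an n=3 core electron, so the actual values have to decide it.
Valence configurations: O²⁺ [He]2s²2p², C²⁺ [He]2s².
The numbers (kJ/mol): O 5300, Be 14849, C 4620, Ca 4912.
So the third ionization energies run C < Ca < O < Be.

Be, O, Ca, C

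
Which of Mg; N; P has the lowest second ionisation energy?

Mg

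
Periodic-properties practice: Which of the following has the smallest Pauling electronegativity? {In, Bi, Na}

Na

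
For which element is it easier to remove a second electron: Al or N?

The second ionization energy removes an electron from the +1 ion. For each element: Al⁺ still has 2 valence electrons; N⁺ still has 4 valence electrons.
All are still removing valence electrons, so compare the +1 ions as you would atoms: IE_2 generally rises across a period (higher Z_eff) and falls down a group (larger shell), subject to the usual subshell exceptions.
Valence configurations: Al⁺ [Ne]3s², N⁺ [He]2s²2p².
The numbers (kJ/mol): Al 1817, N 2856.
So the second ionization energies run Al < N.

Al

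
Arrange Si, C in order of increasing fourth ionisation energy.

Si < C

After 3 electrons have been removed, what remains? Si³⁺ still has 1 valence electron; C³⁺ still has 1 valence electron.
All are still removing valence electrons, so compare the +3 ions as you would atoms: IE_4 generally rises across a period (higher Z_eff) and falls down a group (larger shell), subject to the usual subshell exceptions.
Valence configurations: Si³⁺ [Ne]3s¹, C³⁺ [He]2s¹.
The numbers (kJ/mol): Si 4356, C 6223.
Hence IE_4: Si < C.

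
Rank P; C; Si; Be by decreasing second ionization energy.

C, P, Be, Si

IE_2 is the cost of taking one more electron from the +1 cation: P⁺ still has 4 valence electrons; C⁺ still has 3 valence electrons; Si⁺ still has 3 valence electrons; Be⁺ still has 1 valence electron.
All are still removing valence electrons, so compare the +1 ions as you would atoms: IE_2 generally rises across a period (higher Z_eff) and falls down a group (larger shell), subject to the usual subshell exceptions.
Valence configurations: P⁺ [Ne]3s²3p², C⁺ [He]2s²2p¹, Si⁺ [Ne]3s²3p¹, Be⁺ [He]2s¹.
Approximate IE_2 values (kJ/mol): P 1907, C 2353, Si 1577, Be 1757.
Overall IE_2 order: Si < Be < P < C.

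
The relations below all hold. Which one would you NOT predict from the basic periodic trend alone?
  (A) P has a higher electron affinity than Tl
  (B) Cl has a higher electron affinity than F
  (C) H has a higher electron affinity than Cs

(B)

The general trend: electron affinity increases across a period and decreases down a group.
(A) P (period 3, group 15) vs Tl (period 6, group 13): the stated order agrees with the simple trend.
(B) Cl (period 3, group 17) vs F (period 2, group 17): the stated order contradicts the simple trend.
(C) H (period 1, group 1) vs Cs (period 6, group 1): the stated order agrees with the simple trend.
The exception is (B): F's small 2p subshell makes the incoming electron feel strong e⁻–e⁻ repulsion, so Cl actually releases more energy on gaining an electron.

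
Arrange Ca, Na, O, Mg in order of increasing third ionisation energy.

Consider each +2 ion: Ca²⁺ is the bare [Ar] core; Na²⁺ is already 1 electron into the core; O²⁺ still has 4 valence electrons; Mg²⁺ is the bare [Ne] core.
Usually core removal costs more than valence removal, but here the competition is close: a tightly held n=2 valence electron can cost more to remove than an n=3 core electron, so the actual values have to decide it.
The numbers (kJ/mol): Ca 4912, Na 6910, O 5300, Mg 7733.
Overall IE_3 order: Ca < O < Na < Mg.

Ca < O < Na < Mg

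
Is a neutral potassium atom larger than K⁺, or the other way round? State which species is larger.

Forming K⁺ removes 1 electron from K. Fewer electrons for the same nuclear charge means less shielding and a higher Z_eff on the remaining electrons, and for main-group metals the entire outer shell is lost.
A cation is smaller than its parent atom: K⁺ < K.

K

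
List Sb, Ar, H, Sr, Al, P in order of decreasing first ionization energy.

Ar > H > P > Sb > Al > Sr

H is in period 1, group 1; Al is in period 3, group 13; P is in period 3, group 15; Ar is in period 3, group 18; Sr is in period 5, group 2; Sb is in period 5, group 15.
Removing the outermost electron gets harder across a period and easier down a group.
Neither a single period nor a single group — weigh both effects.
Al > Sr: relative to Sr, both the across-period and down-group shifts push Al's first ionization energy up.
Sb > Al: period and group pull opposite ways; the across-period shift dominates (831 vs 578 kJ/mol).
P > Sb: P sits above Sb in group 15, so the down-group effect alone puts P higher.
H > P: the two effects oppose for this pair; the down-group effect wins (1312 vs 1012 kJ/mol).
Ar > H: the two effects oppose for this pair; the across-period effect wins (1521 vs 1312 kJ/mol).
Approximate values (kJ/mol): H 1312, Al 578, P 1012, Ar 1521, Sr 550, Sb 831.
So from highest to lowest: Ar > H > P > Sb > Al > Sr.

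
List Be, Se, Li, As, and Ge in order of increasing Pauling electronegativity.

Li, Be, Ge, As, Se

EN rises left→right (higher Z_eff, smaller atoms) and falls top→bottom (larger, more shielded atoms).
These span different periods and groups, so the two trends combine.
Be > Li: Be lies to the right of Li in period 2, so the across-period effect alone puts Be higher.
Ge > Be: the two effects oppose for this pair; the across-period effect wins (2.01 vs 1.57).
As > Ge: both are in period 4; the period trend gives As the larger value.
Se > As: both are in period 4; the period trend gives Se the larger value.
Tabulated electronegativity (Pauling): Li 0.98, Be 1.57, Ge 2.01, As 2.18, Se 2.55.
So from lowest to highest: Li < Be < Ge < As < Se.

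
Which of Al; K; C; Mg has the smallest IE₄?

Consider each +3 ion: Al³⁺ is the bare [Ne] core; K³⁺ is already 2 electrons into the core; C³⁺ still has 1 valence electron; Mg³⁺ is already 1 electron into the core.
Usually core removal costs more than valence removal, but here the competition is close: a tightly held n=2 valence electron can cost more to remove than an n=3 core electron, so the actual values have to decide it.
Tabulated IE_4 (kJ/mol): Al 11577, K 5877, C 6223, Mg 10543.
Putting it together, IE_4: K < C < Mg < Al.

K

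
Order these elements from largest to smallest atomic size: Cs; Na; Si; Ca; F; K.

Cs > K > Ca > Na > Si > F

F is in period 2, group 17; Na is in period 3, group 1; Si is in period 3, group 14; K is in period 4, group 1; Ca is in period 4, group 2; Cs is in period 6, group 1.
Radius decreases left→right (rising Z_eff, same n) and increases top→bottom (higher n).
Neither a single period nor a single group — weigh both effects.
Si > F: relative to F, both the across-period and down-group shifts push Si's atomic radius up.
Na > Si: Na lies to the left of Si in period 3, so the across-period effect alone puts Na larger.
Ca > Na: the two effects oppose for this pair; the down-group effect wins (171 vs 155 pm).
K > Ca: both are in period 4; the period trend gives K the larger value.
Cs > K: they share group 1; the group trend gives Cs the larger value.
Tabulated atomic radius (pm): F 64, Na 155, Si 116, K 196, Ca 171, Cs 232.
So from largest to smallest: Cs > K > Ca > Na > Si > F.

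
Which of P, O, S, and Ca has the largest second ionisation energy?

IE_2 is the cost of taking one more electron from the +1 cation: P⁺ still has 4 valence electrons; O⁺ still has 5 valence electrons; S⁺ still has 5 valence electrons; Ca⁺ still has 1 valence electron.
All are still removing valence electrons, so compare the +1 ions as you would atoms: IE_2 generally rises across a period (higher Z_eff) and falls down a group (larger shell), subject to the usual subshell exceptions.
Valence configurations: P⁺ [Ne]3s²3p², O⁺ [He]2s²2p³, S⁺ [Ne]3s²3p³, Ca⁺ [Ar]4s¹.
The numbers (kJ/mol): P 1907, O 3388, S 2252, Ca 1145.
Hence IE_2: Ca < P < S < O.

O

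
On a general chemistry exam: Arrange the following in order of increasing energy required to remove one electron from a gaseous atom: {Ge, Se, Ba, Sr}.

Ba < Sr < Ge < Se

Ge is in period 4, group 14; Se is in period 4, group 16; Sr is in period 5, group 2; Ba is in period 6, group 2.
IE₁ increases left→right with effective nuclear charge and decreases top→bottom as the valence shell moves farther out.
These span different periods and groups, so the two trends combine.
Sr > Ba: they share group 2; the group trend gives Sr the larger value.
Ge > Sr: relative to Sr, both the across-period and down-group shifts push Ge's first ionization energy up.
Se > Ge: Se lies to the right of Ge in period 4, so the across-period effect alone puts Se higher.
For reference (kJ/mol): Ge 762, Se 941, Sr 550, Ba 503.
So from lowest to highest: Ba < Sr < Ge < Se.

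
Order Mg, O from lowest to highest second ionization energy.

After 1 electron has been removed, what remains? Mg⁺ still has 1 valence electron; O⁺ still has 5 valence electrons.
All are still removing valence electrons, so compare the +1 ions as you would atoms: IE_2 generally rises across a period (higher Z_eff) and falls down a group (larger shell), subject to the usual subshell exceptions.
Valence configurations: Mg⁺ [Ne]3s¹, O⁺ [He]2s²2p³.
Approximate IE_2 values (kJ/mol): Mg 1451, O 3388.
Hence IE_2: Mg < O.

Mg < O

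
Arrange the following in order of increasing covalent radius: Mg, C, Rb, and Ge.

C is in period 2, group 14; Mg is in period 3, group 2; Ge is in period 4, group 14; Rb is in period 5, group 1.
Radius decreases left→right (rising Z_eff, same n) and increases top→bottom (higher n).
These span different periods and groups, so the two trends combine.
Ge > C: they share group 14; the group trend gives Ge the larger value.
Mg > Ge: period and group pull opposite ways; the across-period shift dominates (139 vs 121 pm).
Rb > Mg: relative to Mg, both the across-period and down-group shifts push Rb's atomic radius up.
For reference (pm): C 75, Mg 139, Ge 121, Rb 210.
So from smallest to largest: C < Ge < Mg < Rb.

C < Ge < Mg < Rb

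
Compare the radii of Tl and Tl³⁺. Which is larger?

Tl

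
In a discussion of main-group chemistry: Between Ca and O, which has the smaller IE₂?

Ca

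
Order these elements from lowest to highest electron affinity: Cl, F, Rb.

Rb < F < Cl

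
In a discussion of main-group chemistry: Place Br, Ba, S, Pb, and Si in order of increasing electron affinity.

Si is in period 3, group 14; S is in period 3, group 16; Br is in period 4, group 17; Ba is in period 6, group 2; Pb is in period 6, group 14.
Adding an electron releases more energy for atoms nearer the top right (short of the noble gases).
Neither a single period nor a single group — weigh both effects.
Pb > Ba: Pb lies to the right of Ba in period 6, so the across-period effect alone puts Pb higher.
Si > Pb: they share group 14; the group trend gives Si the larger value.
S > Si: S lies to the right of Si in period 3, so the across-period effect alone puts S higher.
Br > S: the two effects oppose for this pair; the across-period effect wins (325 vs 200 kJ/mol).
For reference (kJ/mol): Si 134, S 200, Br 325, Ba 14, Pb 35.
So from lowest to highest: Ba < Pb < Si < S < Br.

Ba < Pb < Si < S < Br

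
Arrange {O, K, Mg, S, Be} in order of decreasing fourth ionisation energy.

Be > Mg > O > K > S

The fourth ionization energy removes an electron from the +3 ion. For each element: O³⁺ still has 3 valence electrons; K³⁺ is already 2 electrons into the core; Mg³⁺ is already 1 electron into the core; S³⁺ still has 3 valence electrons; Be³⁺ is already 1 electron into the core.
Usually core removal costs more than valence removal, but here the competition is close: a tightly held n=2 valence electron can cost more to remove than an n=3 core electron, so the actual values have to decide it.
Valence configurations: O³⁺ [He]2s²2p¹, S³⁺ [Ne]3s²3p¹.
The numbers (kJ/mol): O 7469, K 5877, Mg 10543, S 4556, Be 21007.
Hence IE_4: S < K < O < Mg < Be.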